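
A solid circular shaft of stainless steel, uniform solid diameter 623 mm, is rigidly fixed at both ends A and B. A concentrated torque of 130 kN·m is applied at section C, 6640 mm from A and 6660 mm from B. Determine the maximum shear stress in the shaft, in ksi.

With uniform GJ and both ends fixed, compatibility θ_AC = θ_CB gives T_A·a = T_B·b, together with T_A + T_B = T₀.
T_A = T₀·b/(a+b) = 130000·6660/13300 = 65100 N·m; T_B = 64900 N·m.
τ in each portion: τ_AC = 1.37×10^6 Pa, τ_CB = 1.37×10^6 Pa; maximum is in AC.
τ_max = T_AC·r/J = 65100·0.311/0.0148 = 1.371×10^6 Pa.

0.199 ksi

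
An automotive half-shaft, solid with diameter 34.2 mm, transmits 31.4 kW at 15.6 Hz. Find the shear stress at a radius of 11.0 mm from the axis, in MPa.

26.2 MPa

ω = 2π·15.6 = 98.02 rad/s, so T = P/ω = 31.4×10³ / 98.02 = 320.4 N·m.
J = πd⁴/32 = π(0.0342)⁴/32 = 1.343×10^-7 m⁴.
Shear stress varies linearly with radius: τ = T·r/J = 320.4 × 0.0110 / 1.343×10^-7 = 2.624×10^7 Pa.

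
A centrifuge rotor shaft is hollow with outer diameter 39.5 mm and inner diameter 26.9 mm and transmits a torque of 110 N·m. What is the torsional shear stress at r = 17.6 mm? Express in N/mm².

J = π(d_o⁴ − d_i⁴)/32 = π(0.0395⁴ − 0.0269⁴)/32 = 1.876×10^-7 m⁴.
Shear stress varies linearly with radius: τ = T·r/J = 110.0 × 0.0176 / 1.876×10^-7 = 1.032×10^7 Pa.

10.3 N/mm²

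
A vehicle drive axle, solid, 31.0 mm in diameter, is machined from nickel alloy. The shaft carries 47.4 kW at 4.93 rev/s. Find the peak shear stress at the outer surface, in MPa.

262 MPa

ω = 2π·4.93 = 30.98 rad/s, so T = P/ω = 47.4×10³ / 30.98 = 1530 N·m.
J = πd⁴/32 = π(0.0310)⁴/32 = 9.067×10^-8 m⁴.
τ_max = T·r/J = 1530 × 0.0155 / 9.067×10^-8 = 2.616×10^8 Pa.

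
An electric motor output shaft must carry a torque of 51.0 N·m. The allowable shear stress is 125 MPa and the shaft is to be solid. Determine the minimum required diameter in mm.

For a solid shaft τ_max = 16T/(πd³), so d = (16T/(π τ_allow))^(1/3) = (16·51.00/(π·1.25×10^8))^(1/3) = 0.01276 m.

12.8 mm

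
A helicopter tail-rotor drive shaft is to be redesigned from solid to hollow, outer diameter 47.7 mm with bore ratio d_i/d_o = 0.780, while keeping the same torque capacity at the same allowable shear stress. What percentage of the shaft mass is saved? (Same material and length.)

Equal τ_max and T ⇒ the solid shaft needs d_s³ = d_o³(1−k⁴), so d_s = 47.7·(1−0.780⁴)^(1/3) = 40.89 mm.
Area ratio A_h/A_s = d_o²(1−k²)/d_s² = (1−k²)/(1−k⁴)^(2/3) = 0.5329.
Mass saving = 1 − 0.5329 = 46.7 %.

46.7 %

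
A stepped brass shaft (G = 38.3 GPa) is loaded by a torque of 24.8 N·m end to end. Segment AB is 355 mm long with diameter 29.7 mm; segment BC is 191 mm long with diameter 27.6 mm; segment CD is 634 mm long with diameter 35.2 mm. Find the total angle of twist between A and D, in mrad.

7.90 mrad

J_AB = π(0.0297)⁴/32 = 7.64×10^-8 m⁴; J_BC = π(0.0276)⁴/32 = 5.70×10^-8 m⁴; J_CD = π(0.0352)⁴/32 = 1.51×10^-7 m⁴.
θ = (T/G)·Σ L_i/J_i = (24.80/38.3×10⁹)·(0.355/7.64×10^-8 + 0.191/5.70×10^-8 + 0.634/1.51×10^-7) = 7.904×10^-3 rad.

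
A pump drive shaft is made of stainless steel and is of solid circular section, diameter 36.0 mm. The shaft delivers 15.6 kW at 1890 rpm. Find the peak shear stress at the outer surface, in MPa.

8.60 MPa

ω = 2π·1890/60 = 197.9 rad/s, so T = P/ω = 15.6×10³ / 197.9 = 78.82 N·m.
J = πd⁴/32 = π(0.0360)⁴/32 = 1.649×10^-7 m⁴.
τ_max = T·r/J = 78.82 × 0.0180 / 1.649×10^-7 = 8.604×10^6 Pa.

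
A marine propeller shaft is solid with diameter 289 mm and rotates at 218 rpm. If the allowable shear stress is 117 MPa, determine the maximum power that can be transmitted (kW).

12700 kW

J = πd⁴/32 = π(0.289)⁴/32 = 6.848×10^-4 m⁴.
T_max = τ_allow·J/r = 1.17×10^8 × 6.848×10^-4 / 0.144 = 554500 N·m.
ω = 2π·218/60 = 22.83 rad/s, so P_max = T_max·ω = 1.266×10^7 W.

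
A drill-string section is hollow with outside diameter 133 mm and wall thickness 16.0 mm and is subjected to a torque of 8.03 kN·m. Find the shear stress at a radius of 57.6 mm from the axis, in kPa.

J = π(d_o⁴ − d_i⁴)/32 = π(0.133⁴ − 0.101⁴)/32 = 2.050×10^-5 m⁴.
Shear stress varies linearly with radius: τ = T·r/J = 8030 × 0.0576 / 2.050×10^-5 = 2.256×10^7 Pa.

22600 kPa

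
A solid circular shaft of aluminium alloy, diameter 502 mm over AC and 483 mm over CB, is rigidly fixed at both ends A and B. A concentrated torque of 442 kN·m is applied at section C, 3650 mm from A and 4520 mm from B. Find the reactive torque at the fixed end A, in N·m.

Compatibility: T_A·a/J_AC = T_B·b/J_CB with T_A + T_B = T₀.
J_AC = 6.23×10^-3 m⁴, J_CB = 5.34×10^-3 m⁴, so T_A = T₀·(J_AC/a)/((J_AC/a)+(J_CB/b)) = 261200 N·m, T_B = 180800 N·m.

261000 N·m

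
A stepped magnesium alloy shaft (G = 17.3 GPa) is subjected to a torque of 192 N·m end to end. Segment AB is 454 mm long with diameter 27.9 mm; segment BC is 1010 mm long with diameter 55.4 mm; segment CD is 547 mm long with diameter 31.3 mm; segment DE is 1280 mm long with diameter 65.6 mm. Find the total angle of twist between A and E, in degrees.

J_AB = π(0.0279)⁴/32 = 5.95×10^-8 m⁴; J_BC = π(0.0554)⁴/32 = 9.25×10^-7 m⁴; J_CD = π(0.0313)⁴/32 = 9.42×10^-8 m⁴; J_DE = π(0.0656)⁴/32 = 1.82×10^-6 m⁴.
θ = (T/G)·Σ L_i/J_i = (192.0/17.3×10⁹)·(0.454/5.95×10^-8 + 1.01/9.25×10^-7 + 0.547/9.42×10^-8 + 1.28/1.82×10^-6) = 0.1691 rad.

9.69°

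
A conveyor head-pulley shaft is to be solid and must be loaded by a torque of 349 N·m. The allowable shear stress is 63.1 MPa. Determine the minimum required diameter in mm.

For a solid shaft τ_max = 16T/(πd³), so d = (16T/(π τ_allow))^(1/3) = (16·349.0/(π·6.31×10^7))^(1/3) = 0.03043 m.

30.4 mm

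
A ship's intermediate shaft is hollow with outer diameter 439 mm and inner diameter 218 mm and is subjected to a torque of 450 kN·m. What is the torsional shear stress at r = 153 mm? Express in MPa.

J = π(d_o⁴ − d_i⁴)/32 = π(0.439⁴ − 0.218⁴)/32 = 3.425×10^-3 m⁴.
Shear stress varies linearly with radius: τ = T·r/J = 450000 × 0.153 / 3.425×10^-3 = 2.010×10^7 Pa.

20.1 MPa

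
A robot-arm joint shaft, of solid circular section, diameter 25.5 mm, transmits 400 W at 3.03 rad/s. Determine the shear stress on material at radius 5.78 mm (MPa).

ω = 3.03 rad/s, so T = P/ω = 400 / 3.030 = 132.0 N·m.
J = πd⁴/32 = π(0.0255)⁴/32 = 4.151×10^-8 m⁴.
Shear stress varies linearly with radius: τ = T·r/J = 132.0 × 0.00578 / 4.151×10^-8 = 1.838×10^7 Pa.

18.4 MPa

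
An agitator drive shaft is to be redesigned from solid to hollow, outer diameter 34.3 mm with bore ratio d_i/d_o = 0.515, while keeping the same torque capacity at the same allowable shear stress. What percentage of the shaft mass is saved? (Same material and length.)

Equal τ_max and T ⇒ the solid shaft needs d_s³ = d_o³(1−k⁴), so d_s = 34.3·(1−0.515⁴)^(1/3) = 33.48 mm.
Area ratio A_h/A_s = d_o²(1−k²)/d_s² = (1−k²)/(1−k⁴)^(2/3) = 0.7714.
Mass saving = 1 − 0.7714 = 22.9 %.

22.9 %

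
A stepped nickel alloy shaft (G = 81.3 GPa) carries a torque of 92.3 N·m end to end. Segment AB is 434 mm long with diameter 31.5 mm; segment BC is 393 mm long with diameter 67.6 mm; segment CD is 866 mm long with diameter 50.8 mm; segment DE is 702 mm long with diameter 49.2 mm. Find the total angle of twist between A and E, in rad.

0.00820 rad

J_AB = π(0.0315)⁴/32 = 9.67×10^-8 m⁴; J_BC = π(0.0676)⁴/32 = 2.05×10^-6 m⁴; J_CD = π(0.0508)⁴/32 = 6.54×10^-7 m⁴; J_DE = π(0.0492)⁴/32 = 5.75×10^-7 m⁴.
θ = (T/G)·Σ L_i/J_i = (92.30/81.3×10⁹)·(0.434/9.67×10^-8 + 0.393/2.05×10^-6 + 0.866/6.54×10^-7 + 0.702/5.75×10^-7) = 8.204×10^-3 rad.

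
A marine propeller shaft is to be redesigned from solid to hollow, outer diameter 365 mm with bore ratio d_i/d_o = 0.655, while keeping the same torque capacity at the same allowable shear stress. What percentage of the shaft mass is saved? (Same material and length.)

34.6 %

Equal τ_max and T ⇒ the solid shaft needs d_s³ = d_o³(1−k⁴), so d_s = 365·(1−0.655⁴)^(1/3) = 341.1 mm.
Area ratio A_h/A_s = d_o²(1−k²)/d_s² = (1−k²)/(1−k⁴)^(2/3) = 0.6539.
Mass saving = 1 − 0.6539 = 34.6 %.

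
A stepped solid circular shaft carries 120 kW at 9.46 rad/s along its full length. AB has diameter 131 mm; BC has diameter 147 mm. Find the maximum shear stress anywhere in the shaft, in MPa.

28.7 MPa

ω = 9.46 rad/s, so T = P/ω = 120×10³ / 9.460 = 12680 N·m.
Under the same torque, τ_max = 16T/(πd³) is largest where d is smallest — segment AB (d = 131 mm).
τ_max = 16·12680/(π·(0.131)³) = 2.874×10^7 Pa.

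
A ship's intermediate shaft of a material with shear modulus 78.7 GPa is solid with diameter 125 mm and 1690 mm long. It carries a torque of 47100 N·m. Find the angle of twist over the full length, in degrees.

2.42°

J = πd⁴/32 = π(0.125)⁴/32 = 2.397×10^-5 m⁴.
θ = T·L/(G·J) = 47100 × 1.69 / (78.7×10⁹ × 2.397×10^-5) = 0.04220 rad.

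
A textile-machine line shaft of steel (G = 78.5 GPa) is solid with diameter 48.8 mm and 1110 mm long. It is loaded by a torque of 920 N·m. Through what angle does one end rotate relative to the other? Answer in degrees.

1.34°

J = πd⁴/32 = π(0.0488)⁴/32 = 5.568×10^-7 m⁴.
θ = T·L/(G·J) = 920.0 × 1.11 / (78.5×10⁹ × 5.568×10^-7) = 0.02336 rad.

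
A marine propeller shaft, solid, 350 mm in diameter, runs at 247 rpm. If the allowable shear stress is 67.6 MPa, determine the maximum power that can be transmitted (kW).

J = πd⁴/32 = π(0.350)⁴/32 = 1.473×10^-3 m⁴.
T_max = τ_allow·J/r = 6.76×10^7 × 1.473×10^-3 / 0.175 = 569100 N·m.
ω = 2π·247/60 = 25.87 rad/s, so P_max = T_max·ω = 1.472×10^7 W.

14700 kW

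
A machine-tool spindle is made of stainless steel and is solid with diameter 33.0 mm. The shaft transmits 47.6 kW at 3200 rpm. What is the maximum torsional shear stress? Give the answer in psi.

ω = 2π·3200/60 = 335.1 rad/s, so T = P/ω = 47.6×10³ / 335.1 = 142.0 N·m.
J = πd⁴/32 = π(0.0330)⁴/32 = 1.164×10^-7 m⁴.
τ_max = T·r/J = 142.0 × 0.0165 / 1.164×10^-7 = 2.013×10^7 Pa.

2920 psi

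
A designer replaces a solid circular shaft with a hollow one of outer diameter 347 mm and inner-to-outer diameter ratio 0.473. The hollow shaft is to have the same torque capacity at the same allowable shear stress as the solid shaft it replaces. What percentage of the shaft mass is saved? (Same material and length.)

19.7 %

Equal τ_max and T ⇒ the solid shaft needs d_s³ = d_o³(1−k⁴), so d_s = 347·(1−0.473⁴)^(1/3) = 341.1 mm.
Area ratio A_h/A_s = d_o²(1−k²)/d_s² = (1−k²)/(1−k⁴)^(2/3) = 0.8033.
Mass saving = 1 − 0.8033 = 19.7 %.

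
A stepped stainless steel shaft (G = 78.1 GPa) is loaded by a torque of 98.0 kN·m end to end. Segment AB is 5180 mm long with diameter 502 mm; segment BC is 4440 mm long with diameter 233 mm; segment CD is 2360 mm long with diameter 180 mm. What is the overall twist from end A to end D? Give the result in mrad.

49.0 mrad

J_AB = π(0.502)⁴/32 = 6.23×10^-3 m⁴; J_BC = π(0.233)⁴/32 = 2.89×10^-4 m⁴; J_CD = π(0.180)⁴/32 = 1.03×10^-4 m⁴.
θ = (T/G)·Σ L_i/J_i = (98000/78.1×10⁹)·(5.18/6.23×10^-3 + 4.44/2.89×10^-4 + 2.36/1.03×10^-4) = 0.04903 rad.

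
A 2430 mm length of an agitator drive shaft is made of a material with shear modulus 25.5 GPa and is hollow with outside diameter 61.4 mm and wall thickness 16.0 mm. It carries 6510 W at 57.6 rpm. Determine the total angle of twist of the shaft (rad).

ω = 2π·57.6/60 = 6.032 rad/s, so T = P/ω = 6510 / 6.032 = 1079 N·m.
J = π(d_o⁴ − d_i⁴)/32 = π(0.0614⁴ − 0.0294⁴)/32 = 1.322×10^-6 m⁴.
θ = T·L/(G·J) = 1079 × 2.43 / (25.5×10⁹ × 1.322×10^-6) = 0.07780 rad.

0.0778 rad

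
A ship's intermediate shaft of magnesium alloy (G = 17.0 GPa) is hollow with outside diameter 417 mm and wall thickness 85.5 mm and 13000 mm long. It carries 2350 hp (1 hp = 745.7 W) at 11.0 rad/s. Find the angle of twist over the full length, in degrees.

ω = 11.0 rad/s, so T = P/ω = 2350×745.7 / 11.00 = 159300 N·m.
J = π(d_o⁴ − d_i⁴)/32 = π(0.417⁴ − 0.246⁴)/32 = 2.609×10^-3 m⁴.
θ = T·L/(G·J) = 159300 × 13.0 / (17.0×10⁹ × 2.609×10^-3) = 0.04669 rad.

2.68°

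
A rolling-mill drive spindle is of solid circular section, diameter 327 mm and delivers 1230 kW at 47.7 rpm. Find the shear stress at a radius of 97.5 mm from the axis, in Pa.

ω = 2π·47.7/60 = 4.995 rad/s, so T = P/ω = 1230×10³ / 4.995 = 246200 N·m.
J = πd⁴/32 = π(0.327)⁴/32 = 1.123×10^-3 m⁴.
Shear stress varies linearly with radius: τ = T·r/J = 246200 × 0.0975 / 1.123×10^-3 = 2.139×10^7 Pa.

2.14e7 Pa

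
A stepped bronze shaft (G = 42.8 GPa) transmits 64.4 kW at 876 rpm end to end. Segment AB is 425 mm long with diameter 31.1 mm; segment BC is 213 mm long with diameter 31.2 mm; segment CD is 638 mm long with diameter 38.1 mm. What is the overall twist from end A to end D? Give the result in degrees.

9.40°

ω = 2π·876/60 = 91.73 rad/s, so T = P/ω = 64.4×10³ / 91.73 = 702.0 N·m.
J_AB = π(0.0311)⁴/32 = 9.18×10^-8 m⁴; J_BC = π(0.0312)⁴/32 = 9.30×10^-8 m⁴; J_CD = π(0.0381)⁴/32 = 2.07×10^-7 m⁴.
θ = (T/G)·Σ L_i/J_i = (702.0/42.8×10⁹)·(0.425/9.18×10^-8 + 0.213/9.30×10^-8 + 0.638/2.07×10^-7) = 0.1640 rad.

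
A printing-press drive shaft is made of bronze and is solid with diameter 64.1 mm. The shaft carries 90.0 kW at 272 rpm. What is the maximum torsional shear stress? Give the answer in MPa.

61.1 MPa

ω = 2π·272/60 = 28.48 rad/s, so T = P/ω = 90.0×10³ / 28.48 = 3160 N·m.
J = πd⁴/32 = π(0.0641)⁴/32 = 1.657×10^-6 m⁴.
τ_max = T·r/J = 3160 × 0.0320 / 1.657×10^-6 = 6.110×10^7 Pa.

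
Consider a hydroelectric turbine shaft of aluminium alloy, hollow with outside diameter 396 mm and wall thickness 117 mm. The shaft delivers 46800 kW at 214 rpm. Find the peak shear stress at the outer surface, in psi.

25600 psi

ω = 2π·214/60 = 22.41 rad/s, so T = P/ω = 46800×10³ / 22.41 = 2.088e6 N·m.
J = π(d_o⁴ − d_i⁴)/32 = π(0.396⁴ − 0.162⁴)/32 = 2.347×10^-3 m⁴.
τ_max = T·r/J = 2.088e6 × 0.198 / 2.347×10^-3 = 1.762×10^8 Pa.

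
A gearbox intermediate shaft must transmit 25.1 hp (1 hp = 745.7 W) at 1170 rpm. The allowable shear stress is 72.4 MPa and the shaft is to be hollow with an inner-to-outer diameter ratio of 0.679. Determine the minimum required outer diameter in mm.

23.9 mm

ω = 2π·1170/60 = 122.5 rad/s, so T = P/ω = 25.1×745.7 / 122.5 = 152.8 N·m.
For a hollow shaft with d_i/d_o = 0.679: τ_max = 16T/(π d_o³ (1−k⁴)), so d_o = [16T/(π τ_allow (1−k⁴))]^(1/3) = [16·152.8/(π·7.24×10^7·0.7874)]^(1/3) = 0.02390 m.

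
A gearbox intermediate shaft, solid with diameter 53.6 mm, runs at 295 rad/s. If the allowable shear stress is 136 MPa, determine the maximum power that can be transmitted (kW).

1210 kW

J = πd⁴/32 = π(0.0536)⁴/32 = 8.103×10^-7 m⁴.
T_max = τ_allow·J/r = 1.36×10^8 × 8.103×10^-7 / 0.0268 = 4112 N·m.
ω = 295 rad/s, so P_max = T_max·ω = 1.213×10^6 W.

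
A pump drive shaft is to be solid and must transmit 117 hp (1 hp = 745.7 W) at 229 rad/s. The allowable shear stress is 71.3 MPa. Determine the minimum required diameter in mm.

30.1 mm

ω = 229 rad/s, so T = P/ω = 117×745.7 / 229.0 = 381.0 N·m.
For a solid shaft τ_max = 16T/(πd³), so d = (16T/(π τ_allow))^(1/3) = (16·381.0/(π·7.13×10^7))^(1/3) = 0.03008 m.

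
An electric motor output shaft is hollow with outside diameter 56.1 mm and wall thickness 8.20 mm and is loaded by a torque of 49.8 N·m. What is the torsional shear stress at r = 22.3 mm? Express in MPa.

J = π(d_o⁴ − d_i⁴)/32 = π(0.0561⁴ − 0.0397⁴)/32 = 7.285×10^-7 m⁴.
Shear stress varies linearly with radius: τ = T·r/J = 49.80 × 0.0223 / 7.285×10^-7 = 1.524×10^6 Pa.

1.52 MPa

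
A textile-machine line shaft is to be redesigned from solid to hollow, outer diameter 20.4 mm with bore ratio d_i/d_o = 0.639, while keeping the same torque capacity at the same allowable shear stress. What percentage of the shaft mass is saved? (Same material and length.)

33.2 %

Equal τ_max and T ⇒ the solid shaft needs d_s³ = d_o³(1−k⁴), so d_s = 20.4·(1−0.639⁴)^(1/3) = 19.20 mm.
Area ratio A_h/A_s = d_o²(1−k²)/d_s² = (1−k²)/(1−k⁴)^(2/3) = 0.6682.
Mass saving = 1 − 0.6682 = 33.2 %.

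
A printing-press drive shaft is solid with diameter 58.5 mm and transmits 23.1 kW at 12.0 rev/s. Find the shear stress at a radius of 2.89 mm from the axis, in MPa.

0.770 MPa

ω = 2π·12.0 = 75.40 rad/s, so T = P/ω = 23.1×10³ / 75.40 = 306.4 N·m.
J = πd⁴/32 = π(0.0585)⁴/32 = 1.150×10^-6 m⁴.
Shear stress varies linearly with radius: τ = T·r/J = 306.4 × 0.00289 / 1.150×10^-6 = 7.701×10^5 Pa.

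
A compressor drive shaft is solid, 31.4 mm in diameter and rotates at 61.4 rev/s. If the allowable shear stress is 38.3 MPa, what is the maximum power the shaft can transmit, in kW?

J = πd⁴/32 = π(0.0314)⁴/32 = 9.544×10^-8 m⁴.
T_max = τ_allow·J/r = 3.83×10^7 × 9.544×10^-8 / 0.0157 = 232.8 N·m.
ω = 2π·61.4 = 385.8 rad/s, so P_max = T_max·ω = 8.982×10^4 W.

89.8 kW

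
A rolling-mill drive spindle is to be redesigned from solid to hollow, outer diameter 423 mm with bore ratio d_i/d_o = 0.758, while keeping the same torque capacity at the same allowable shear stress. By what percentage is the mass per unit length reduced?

Equal τ_max and T ⇒ the solid shaft needs d_s³ = d_o³(1−k⁴), so d_s = 423·(1−0.758⁴)^(1/3) = 370.1 mm.
Area ratio A_h/A_s = d_o²(1−k²)/d_s² = (1−k²)/(1−k⁴)^(2/3) = 0.5557.
Mass saving = 1 − 0.5557 = 44.4 %.

44.4 %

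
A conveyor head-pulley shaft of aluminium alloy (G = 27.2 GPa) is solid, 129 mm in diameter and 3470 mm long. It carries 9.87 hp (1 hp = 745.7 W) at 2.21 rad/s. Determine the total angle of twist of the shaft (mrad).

15.6 mrad

ω = 2.21 rad/s, so T = P/ω = 9.87×745.7 / 2.210 = 3330 N·m.
J = πd⁴/32 = π(0.129)⁴/32 = 2.719×10^-5 m⁴.
θ = T·L/(G·J) = 3330 × 3.47 / (27.2×10⁹ × 2.719×10^-5) = 0.01563 rad.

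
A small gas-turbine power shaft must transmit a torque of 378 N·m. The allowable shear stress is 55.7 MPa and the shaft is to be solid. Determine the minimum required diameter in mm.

32.6 mm

For a solid shaft τ_max = 16T/(πd³), so d = (16T/(π τ_allow))^(1/3) = (16·378.0/(π·5.57×10^7))^(1/3) = 0.03257 m.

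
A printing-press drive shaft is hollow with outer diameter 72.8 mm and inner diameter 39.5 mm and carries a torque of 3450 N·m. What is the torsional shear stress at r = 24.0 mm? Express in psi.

4770 psi

J = π(d_o⁴ − d_i⁴)/32 = π(0.0728⁴ − 0.0395⁴)/32 = 2.519×10^-6 m⁴.
Shear stress varies linearly with radius: τ = T·r/J = 3450 × 0.0240 / 2.519×10^-6 = 3.288×10^7 Pa.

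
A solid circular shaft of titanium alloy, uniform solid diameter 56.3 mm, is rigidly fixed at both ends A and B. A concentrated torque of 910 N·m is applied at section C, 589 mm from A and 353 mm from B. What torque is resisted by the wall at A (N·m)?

341 N·m

With uniform GJ and both ends fixed, compatibility θ_AC = θ_CB gives T_A·a = T_B·b, together with T_A + T_B = T₀.
T_A = T₀·b/(a+b) = 910.0·353/942.0 = 341.0 N·m; T_B = 569.0 N·m.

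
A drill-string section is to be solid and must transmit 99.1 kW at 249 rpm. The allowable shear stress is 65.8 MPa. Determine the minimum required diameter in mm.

ω = 2π·249/60 = 26.08 rad/s, so T = P/ω = 99.1×10³ / 26.08 = 3801 N·m.
For a solid shaft τ_max = 16T/(πd³), so d = (16T/(π τ_allow))^(1/3) = (16·3801/(π·6.58×10^7))^(1/3) = 0.06651 m.

66.5 mm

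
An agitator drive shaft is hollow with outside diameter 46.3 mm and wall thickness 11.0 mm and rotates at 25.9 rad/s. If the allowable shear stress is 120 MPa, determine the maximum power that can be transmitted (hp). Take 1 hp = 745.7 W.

J = π(d_o⁴ − d_i⁴)/32 = π(0.0463⁴ − 0.0243⁴)/32 = 4.169×10^-7 m⁴.
T_max = τ_allow·J/r = 1.20×10^8 × 4.169×10^-7 / 0.0231 = 2161 N·m.
ω = 25.9 rad/s, so P_max = T_max·ω = 5.597×10^4 W.

75.1 hp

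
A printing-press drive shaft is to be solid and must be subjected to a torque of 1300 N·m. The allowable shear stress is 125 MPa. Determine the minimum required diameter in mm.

37.6 mm

For a solid shaft τ_max = 16T/(πd³), so d = (16T/(π τ_allow))^(1/3) = (16·1300/(π·1.25×10^8))^(1/3) = 0.03756 m.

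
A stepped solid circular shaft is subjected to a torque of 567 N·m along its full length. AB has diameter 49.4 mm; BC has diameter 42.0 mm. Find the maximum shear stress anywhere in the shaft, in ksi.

Under the same torque, τ_max = 16T/(πd³) is largest where d is smallest — segment BC (d = 42.0 mm).
τ_max = 16·567.0/(π·(0.0420)³) = 3.898×10^7 Pa.

5.65 ksi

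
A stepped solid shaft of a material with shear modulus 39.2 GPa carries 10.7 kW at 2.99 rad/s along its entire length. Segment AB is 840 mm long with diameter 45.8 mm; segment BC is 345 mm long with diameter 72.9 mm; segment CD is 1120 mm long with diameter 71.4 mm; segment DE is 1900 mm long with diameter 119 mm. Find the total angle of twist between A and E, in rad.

0.238 rad

ω = 2.99 rad/s, so T = P/ω = 10.7×10³ / 2.990 = 3579 N·m.
J_AB = π(0.0458)⁴/32 = 4.32×10^-7 m⁴; J_BC = π(0.0729)⁴/32 = 2.77×10^-6 m⁴; J_CD = π(0.0714)⁴/32 = 2.55×10^-6 m⁴; J_DE = π(0.119)⁴/32 = 1.97×10^-5 m⁴.
θ = (T/G)·Σ L_i/J_i = (3579/39.2×10⁹)·(0.840/4.32×10^-7 + 0.345/2.77×10^-6 + 1.12/2.55×10^-6 + 1.90/1.97×10^-5) = 0.2378 rad.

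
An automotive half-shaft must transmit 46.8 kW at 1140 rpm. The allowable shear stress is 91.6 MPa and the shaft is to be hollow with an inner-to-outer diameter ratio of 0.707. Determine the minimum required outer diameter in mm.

ω = 2π·1140/60 = 119.4 rad/s, so T = P/ω = 46.8×10³ / 119.4 = 392.0 N·m.
For a hollow shaft with d_i/d_o = 0.707: τ_max = 16T/(π d_o³ (1−k⁴)), so d_o = [16T/(π τ_allow (1−k⁴))]^(1/3) = [16·392.0/(π·9.16×10^7·0.7502)]^(1/3) = 0.03074 m.

30.7 mm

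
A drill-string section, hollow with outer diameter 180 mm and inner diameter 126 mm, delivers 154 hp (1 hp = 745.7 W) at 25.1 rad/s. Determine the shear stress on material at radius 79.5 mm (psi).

ω = 25.1 rad/s, so T = P/ω = 154×745.7 / 25.10 = 4575 N·m.
J = π(d_o⁴ − d_i⁴)/32 = π(0.180⁴ − 0.126⁴)/32 = 7.832×10^-5 m⁴.
Shear stress varies linearly with radius: τ = T·r/J = 4575 × 0.0795 / 7.832×10^-5 = 4.644×10^6 Pa.

674 psi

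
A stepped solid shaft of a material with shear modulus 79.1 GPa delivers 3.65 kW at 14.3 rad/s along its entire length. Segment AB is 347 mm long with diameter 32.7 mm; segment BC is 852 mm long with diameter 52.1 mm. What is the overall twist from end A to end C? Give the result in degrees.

0.789°

ω = 14.3 rad/s, so T = P/ω = 3.65×10³ / 14.30 = 255.2 N·m.
J_AB = π(0.0327)⁴/32 = 1.12×10^-7 m⁴; J_BC = π(0.0521)⁴/32 = 7.23×10^-7 m⁴.
θ = (T/G)·Σ L_i/J_i = (255.2/79.1×10⁹)·(0.347/1.12×10^-7 + 0.852/7.23×10^-7) = 0.01378 rad.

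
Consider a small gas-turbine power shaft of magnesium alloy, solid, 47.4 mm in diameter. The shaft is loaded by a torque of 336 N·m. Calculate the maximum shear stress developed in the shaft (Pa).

J = πd⁴/32 = π(0.0474)⁴/32 = 4.956×10^-7 m⁴.
τ_max = T·r/J = 336.0 × 0.0237 / 4.956×10^-7 = 1.607×10^7 Pa.

1.61e7 Pa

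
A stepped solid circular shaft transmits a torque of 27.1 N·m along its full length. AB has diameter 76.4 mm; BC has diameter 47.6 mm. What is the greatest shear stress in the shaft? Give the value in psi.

186 psi

Under the same torque, τ_max = 16T/(πd³) is largest where d is smallest — segment BC (d = 47.6 mm).
τ_max = 16·27.10/(π·(0.0476)³) = 1.280×10^6 Pa.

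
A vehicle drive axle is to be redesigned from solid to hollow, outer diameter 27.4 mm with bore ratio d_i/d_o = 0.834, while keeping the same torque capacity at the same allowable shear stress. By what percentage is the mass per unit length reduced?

Equal τ_max and T ⇒ the solid shaft needs d_s³ = d_o³(1−k⁴), so d_s = 27.4·(1−0.834⁴)^(1/3) = 21.98 mm.
Area ratio A_h/A_s = d_o²(1−k²)/d_s² = (1−k²)/(1−k⁴)^(2/3) = 0.4731.
Mass saving = 1 − 0.4731 = 52.7 %.

52.7 %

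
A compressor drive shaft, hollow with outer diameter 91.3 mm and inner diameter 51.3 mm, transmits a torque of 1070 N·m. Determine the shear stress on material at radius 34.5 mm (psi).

J = π(d_o⁴ − d_i⁴)/32 = π(0.0913⁴ − 0.0513⁴)/32 = 6.142×10^-6 m⁴.
Shear stress varies linearly with radius: τ = T·r/J = 1070 × 0.0345 / 6.142×10^-6 = 6.011×10^6 Pa.

872 psi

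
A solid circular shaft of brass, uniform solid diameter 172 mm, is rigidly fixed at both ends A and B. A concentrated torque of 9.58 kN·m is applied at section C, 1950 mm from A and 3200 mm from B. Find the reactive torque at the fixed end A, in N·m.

5950 N·m

With uniform GJ and both ends fixed, compatibility θ_AC = θ_CB gives T_A·a = T_B·b, together with T_A + T_B = T₀.
T_A = T₀·b/(a+b) = 9580·3200/5150 = 5953 N·m; T_B = 3627 N·m.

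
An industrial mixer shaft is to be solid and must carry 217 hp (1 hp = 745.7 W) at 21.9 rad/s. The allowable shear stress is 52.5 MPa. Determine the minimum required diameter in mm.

89.5 mm

ω = 21.9 rad/s, so T = P/ω = 217×745.7 / 21.90 = 7389 N·m.
For a solid shaft τ_max = 16T/(πd³), so d = (16T/(π τ_allow))^(1/3) = (16·7389/(π·5.25×10^7))^(1/3) = 0.08949 m.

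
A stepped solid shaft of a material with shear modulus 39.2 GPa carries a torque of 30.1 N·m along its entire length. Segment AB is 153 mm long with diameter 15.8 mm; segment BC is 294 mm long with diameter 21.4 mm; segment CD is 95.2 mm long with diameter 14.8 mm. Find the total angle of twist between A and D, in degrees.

2.62°

J_AB = π(0.0158)⁴/32 = 6.12×10^-9 m⁴; J_BC = π(0.0214)⁴/32 = 2.06×10^-8 m⁴; J_CD = π(0.0148)⁴/32 = 4.71×10^-9 m⁴.
θ = (T/G)·Σ L_i/J_i = (30.10/39.2×10⁹)·(0.153/6.12×10^-9 + 0.294/2.06×10^-8 + 0.0952/4.71×10^-9) = 0.04569 rad.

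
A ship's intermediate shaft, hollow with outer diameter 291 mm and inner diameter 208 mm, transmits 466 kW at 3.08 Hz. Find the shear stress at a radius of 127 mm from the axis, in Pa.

5.88e6 Pa

ω = 2π·3.08 = 19.35 rad/s, so T = P/ω = 466×10³ / 19.35 = 24080 N·m.
J = π(d_o⁴ − d_i⁴)/32 = π(0.291⁴ − 0.208⁴)/32 = 5.202×10^-4 m⁴.
Shear stress varies linearly with radius: τ = T·r/J = 24080 × 0.127 / 5.202×10^-4 = 5.878×10^6 Pa.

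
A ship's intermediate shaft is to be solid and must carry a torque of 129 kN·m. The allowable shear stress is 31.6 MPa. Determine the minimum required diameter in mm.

For a solid shaft τ_max = 16T/(πd³), so d = (16T/(π τ_allow))^(1/3) = (16·129000/(π·3.16×10^7))^(1/3) = 0.2750 m.

275 mm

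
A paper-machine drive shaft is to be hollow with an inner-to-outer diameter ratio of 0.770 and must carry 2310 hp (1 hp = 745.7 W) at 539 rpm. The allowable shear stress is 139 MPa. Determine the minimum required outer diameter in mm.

120 mm

ω = 2π·539/60 = 56.44 rad/s, so T = P/ω = 2310×745.7 / 56.44 = 30520 N·m.
For a hollow shaft with d_i/d_o = 0.770: τ_max = 16T/(π d_o³ (1−k⁴)), so d_o = [16T/(π τ_allow (1−k⁴))]^(1/3) = [16·30520/(π·1.39×10^8·0.6485)]^(1/3) = 0.1199 m.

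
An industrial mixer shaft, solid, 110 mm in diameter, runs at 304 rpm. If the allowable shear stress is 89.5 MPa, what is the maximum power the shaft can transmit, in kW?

J = πd⁴/32 = π(0.110)⁴/32 = 1.437×10^-5 m⁴.
T_max = τ_allow·J/r = 8.95×10^7 × 1.437×10^-5 / 0.0550 = 23390 N·m.
ω = 2π·304/60 = 31.83 rad/s, so P_max = T_max·ω = 7.446×10^5 W.

745 kW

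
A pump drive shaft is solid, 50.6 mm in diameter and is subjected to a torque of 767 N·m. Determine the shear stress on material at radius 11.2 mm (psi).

J = πd⁴/32 = π(0.0506)⁴/32 = 6.436×10^-7 m⁴.
Shear stress varies linearly with radius: τ = T·r/J = 767.0 × 0.0112 / 6.436×10^-7 = 1.335×10^7 Pa.

1940 psi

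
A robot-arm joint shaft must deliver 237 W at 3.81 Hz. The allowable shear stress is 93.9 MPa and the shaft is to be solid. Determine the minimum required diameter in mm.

8.13 mm

ω = 2π·3.81 = 23.94 rad/s, so T = P/ω = 237 / 23.94 = 9.900 N·m.
For a solid shaft τ_max = 16T/(πd³), so d = (16T/(π τ_allow))^(1/3) = (16·9.900/(π·9.39×10^7))^(1/3) = 0.008128 m.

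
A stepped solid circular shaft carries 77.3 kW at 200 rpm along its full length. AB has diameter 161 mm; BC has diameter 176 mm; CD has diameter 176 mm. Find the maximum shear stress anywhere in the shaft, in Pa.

ω = 2π·200/60 = 20.94 rad/s, so T = P/ω = 77.3×10³ / 20.94 = 3691 N·m.
Under the same torque, τ_max = 16T/(πd³) is largest where d is smallest — segment AB (d = 161 mm).
τ_max = 16·3691/(π·(0.161)³) = 4.504×10^6 Pa.

4.50e6 Pa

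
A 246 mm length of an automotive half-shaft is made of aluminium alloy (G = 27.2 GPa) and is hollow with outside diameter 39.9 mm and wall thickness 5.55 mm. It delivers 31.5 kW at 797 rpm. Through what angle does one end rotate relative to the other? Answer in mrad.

18.8 mrad

ω = 2π·797/60 = 83.46 rad/s, so T = P/ω = 31.5×10³ / 83.46 = 377.4 N·m.
J = π(d_o⁴ − d_i⁴)/32 = π(0.0399⁴ − 0.0288⁴)/32 = 1.813×10^-7 m⁴.
θ = T·L/(G·J) = 377.4 × 0.246 / (27.2×10⁹ × 1.813×10^-7) = 0.01883 rad.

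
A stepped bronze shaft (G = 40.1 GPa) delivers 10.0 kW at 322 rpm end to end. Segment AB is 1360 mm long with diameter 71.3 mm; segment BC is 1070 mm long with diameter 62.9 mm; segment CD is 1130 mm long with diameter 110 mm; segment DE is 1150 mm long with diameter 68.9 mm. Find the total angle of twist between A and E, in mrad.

ω = 2π·322/60 = 33.72 rad/s, so T = P/ω = 10.0×10³ / 33.72 = 296.6 N·m.
J_AB = π(0.0713)⁴/32 = 2.54×10^-6 m⁴; J_BC = π(0.0629)⁴/32 = 1.54×10^-6 m⁴; J_CD = π(0.110)⁴/32 = 1.44×10^-5 m⁴; J_DE = π(0.0689)⁴/32 = 2.21×10^-6 m⁴.
θ = (T/G)·Σ L_i/J_i = (296.6/40.1×10⁹)·(1.36/2.54×10^-6 + 1.07/1.54×10^-6 + 1.13/1.44×10^-5 + 1.15/2.21×10^-6) = 0.01354 rad.

13.5 mrad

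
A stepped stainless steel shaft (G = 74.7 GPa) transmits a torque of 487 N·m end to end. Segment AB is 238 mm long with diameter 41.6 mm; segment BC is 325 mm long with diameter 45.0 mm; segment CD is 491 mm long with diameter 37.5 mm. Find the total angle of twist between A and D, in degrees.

J_AB = π(0.0416)⁴/32 = 2.94×10^-7 m⁴; J_BC = π(0.0450)⁴/32 = 4.03×10^-7 m⁴; J_CD = π(0.0375)⁴/32 = 1.94×10^-7 m⁴.
θ = (T/G)·Σ L_i/J_i = (487.0/74.7×10⁹)·(0.238/2.94×10^-7 + 0.325/4.03×10^-7 + 0.491/1.94×10^-7) = 0.02703 rad.

1.55°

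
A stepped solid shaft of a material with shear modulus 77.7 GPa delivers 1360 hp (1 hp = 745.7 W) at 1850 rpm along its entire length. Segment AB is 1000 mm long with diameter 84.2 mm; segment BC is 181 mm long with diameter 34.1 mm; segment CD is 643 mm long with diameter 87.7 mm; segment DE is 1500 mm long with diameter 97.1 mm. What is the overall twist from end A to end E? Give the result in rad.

ω = 2π·1850/60 = 193.7 rad/s, so T = P/ω = 1360×745.7 / 193.7 = 5235 N·m.
J_AB = π(0.0842)⁴/32 = 4.93×10^-6 m⁴; J_BC = π(0.0341)⁴/32 = 1.33×10^-7 m⁴; J_CD = π(0.0877)⁴/32 = 5.81×10^-6 m⁴; J_DE = π(0.0971)⁴/32 = 8.73×10^-6 m⁴.
θ = (T/G)·Σ L_i/J_i = (5235/77.7×10⁹)·(1.00/4.93×10^-6 + 0.181/1.33×10^-7 + 0.643/5.81×10^-6 + 1.50/8.73×10^-6) = 0.1246 rad.

0.125 rad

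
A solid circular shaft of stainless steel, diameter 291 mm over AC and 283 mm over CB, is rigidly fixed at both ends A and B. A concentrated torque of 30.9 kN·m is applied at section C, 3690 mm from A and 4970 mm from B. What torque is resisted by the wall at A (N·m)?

Compatibility: T_A·a/J_AC = T_B·b/J_CB with T_A + T_B = T₀.
J_AC = 7.04×10^-4 m⁴, J_CB = 6.30×10^-4 m⁴, so T_A = T₀·(J_AC/a)/((J_AC/a)+(J_CB/b)) = 18570 N·m, T_B = 12330 N·m.

18600 N·m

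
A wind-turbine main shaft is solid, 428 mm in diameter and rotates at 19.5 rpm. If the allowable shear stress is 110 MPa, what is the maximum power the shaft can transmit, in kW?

3460 kW

J = πd⁴/32 = π(0.428)⁴/32 = 3.294×10^-3 m⁴.
T_max = τ_allow·J/r = 1.10×10^8 × 3.294×10^-3 / 0.214 = 1.693e6 N·m.
ω = 2π·19.5/60 = 2.042 rad/s, so P_max = T_max·ω = 3.458×10^6 W.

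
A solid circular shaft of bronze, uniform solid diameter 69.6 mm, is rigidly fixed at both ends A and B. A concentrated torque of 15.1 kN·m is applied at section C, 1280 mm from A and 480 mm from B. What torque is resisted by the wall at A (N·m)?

With uniform GJ and both ends fixed, compatibility θ_AC = θ_CB gives T_A·a = T_B·b, together with T_A + T_B = T₀.
T_A = T₀·b/(a+b) = 15100·480/1760 = 4118 N·m; T_B = 10980 N·m.

4120 N·m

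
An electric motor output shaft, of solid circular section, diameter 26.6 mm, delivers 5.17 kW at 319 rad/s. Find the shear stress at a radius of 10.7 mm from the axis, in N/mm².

ω = 319 rad/s, so T = P/ω = 5.17×10³ / 319.0 = 16.21 N·m.
J = πd⁴/32 = π(0.0266)⁴/32 = 4.915×10^-8 m⁴.
Shear stress varies linearly with radius: τ = T·r/J = 16.21 × 0.0107 / 4.915×10^-8 = 3.528×10^6 Pa.

3.53 N/mm²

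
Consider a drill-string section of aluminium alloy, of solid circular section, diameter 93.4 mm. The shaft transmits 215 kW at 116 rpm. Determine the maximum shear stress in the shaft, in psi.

ω = 2π·116/60 = 12.15 rad/s, so T = P/ω = 215×10³ / 12.15 = 17700 N·m.
J = πd⁴/32 = π(0.0934)⁴/32 = 7.471×10^-6 m⁴.
τ_max = T·r/J = 17700 × 0.0467 / 7.471×10^-6 = 1.106×10^8 Pa.

16000 psi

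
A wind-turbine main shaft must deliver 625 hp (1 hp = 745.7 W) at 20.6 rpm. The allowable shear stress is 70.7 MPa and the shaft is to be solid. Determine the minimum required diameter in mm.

250 mm

ω = 2π·20.6/60 = 2.157 rad/s, so T = P/ω = 625×745.7 / 2.157 = 216000 N·m.
For a solid shaft τ_max = 16T/(πd³), so d = (16T/(π τ_allow))^(1/3) = (16·216000/(π·7.07×10^7))^(1/3) = 0.2497 m.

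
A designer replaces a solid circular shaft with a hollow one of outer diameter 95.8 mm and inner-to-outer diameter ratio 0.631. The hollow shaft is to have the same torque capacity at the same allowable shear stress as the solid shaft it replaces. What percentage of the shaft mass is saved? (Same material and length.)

32.5 %

Equal τ_max and T ⇒ the solid shaft needs d_s³ = d_o³(1−k⁴), so d_s = 95.8·(1−0.631⁴)^(1/3) = 90.44 mm.
Area ratio A_h/A_s = d_o²(1−k²)/d_s² = (1−k²)/(1−k⁴)^(2/3) = 0.6752.
Mass saving = 1 − 0.6752 = 32.5 %.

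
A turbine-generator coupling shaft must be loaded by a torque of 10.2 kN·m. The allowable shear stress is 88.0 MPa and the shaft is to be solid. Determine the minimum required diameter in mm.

83.9 mm

For a solid shaft τ_max = 16T/(πd³), so d = (16T/(π τ_allow))^(1/3) = (16·10200/(π·8.80×10^7))^(1/3) = 0.08389 m.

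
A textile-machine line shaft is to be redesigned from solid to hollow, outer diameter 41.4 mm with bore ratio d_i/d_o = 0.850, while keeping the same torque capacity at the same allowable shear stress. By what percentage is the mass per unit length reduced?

54.6 %

Equal τ_max and T ⇒ the solid shaft needs d_s³ = d_o³(1−k⁴), so d_s = 41.4·(1−0.850⁴)^(1/3) = 32.37 mm.
Area ratio A_h/A_s = d_o²(1−k²)/d_s² = (1−k²)/(1−k⁴)^(2/3) = 0.4539.
Mass saving = 1 − 0.4539 = 54.6 %.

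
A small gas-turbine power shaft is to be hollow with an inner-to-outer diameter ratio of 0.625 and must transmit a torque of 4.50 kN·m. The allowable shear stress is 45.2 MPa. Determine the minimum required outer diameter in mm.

84.3 mm

For a hollow shaft with d_i/d_o = 0.625: τ_max = 16T/(π d_o³ (1−k⁴)), so d_o = [16T/(π τ_allow (1−k⁴))]^(1/3) = [16·4500/(π·4.52×10^7·0.8474)]^(1/3) = 0.08427 m.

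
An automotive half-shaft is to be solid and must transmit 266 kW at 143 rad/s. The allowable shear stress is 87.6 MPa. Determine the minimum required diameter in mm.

ω = 143 rad/s, so T = P/ω = 266×10³ / 143.0 = 1860 N·m.
For a solid shaft τ_max = 16T/(πd³), so d = (16T/(π τ_allow))^(1/3) = (16·1860/(π·8.76×10^7))^(1/3) = 0.04764 m.

47.6 mm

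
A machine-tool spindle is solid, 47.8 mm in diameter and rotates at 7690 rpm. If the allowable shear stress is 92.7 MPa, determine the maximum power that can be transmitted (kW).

J = πd⁴/32 = π(0.0478)⁴/32 = 5.125×10^-7 m⁴.
T_max = τ_allow·J/r = 9.27×10^7 × 5.125×10^-7 / 0.0239 = 1988 N·m.
ω = 2π·7690/60 = 805.3 rad/s, so P_max = T_max·ω = 1.601×10^6 W.

1600 kW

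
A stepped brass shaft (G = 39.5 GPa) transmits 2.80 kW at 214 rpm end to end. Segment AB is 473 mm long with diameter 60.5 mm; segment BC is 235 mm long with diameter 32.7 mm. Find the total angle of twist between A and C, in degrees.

0.445°

ω = 2π·214/60 = 22.41 rad/s, so T = P/ω = 2.80×10³ / 22.41 = 124.9 N·m.
J_AB = π(0.0605)⁴/32 = 1.32×10^-6 m⁴; J_BC = π(0.0327)⁴/32 = 1.12×10^-7 m⁴.
θ = (T/G)·Σ L_i/J_i = (124.9/39.5×10⁹)·(0.473/1.32×10^-6 + 0.235/1.12×10^-7) = 7.760×10^-3 rad.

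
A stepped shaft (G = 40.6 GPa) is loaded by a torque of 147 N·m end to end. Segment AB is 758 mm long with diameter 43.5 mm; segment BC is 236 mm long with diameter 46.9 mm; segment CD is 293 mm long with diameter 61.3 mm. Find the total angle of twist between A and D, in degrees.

J_AB = π(0.0435)⁴/32 = 3.52×10^-7 m⁴; J_BC = π(0.0469)⁴/32 = 4.75×10^-7 m⁴; J_CD = π(0.0613)⁴/32 = 1.39×10^-6 m⁴.
θ = (T/G)·Σ L_i/J_i = (147.0/40.6×10⁹)·(0.758/3.52×10^-7 + 0.236/4.75×10^-7 + 0.293/1.39×10^-6) = 0.01037 rad.

0.594°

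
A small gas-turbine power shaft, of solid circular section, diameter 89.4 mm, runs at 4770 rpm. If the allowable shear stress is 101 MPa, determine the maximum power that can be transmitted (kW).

7080 kW

J = πd⁴/32 = π(0.0894)⁴/32 = 6.271×10^-6 m⁴.
T_max = τ_allow·J/r = 1.01×10^8 × 6.271×10^-6 / 0.0447 = 14170 N·m.
ω = 2π·4770/60 = 499.5 rad/s, so P_max = T_max·ω = 7.078×10^6 W.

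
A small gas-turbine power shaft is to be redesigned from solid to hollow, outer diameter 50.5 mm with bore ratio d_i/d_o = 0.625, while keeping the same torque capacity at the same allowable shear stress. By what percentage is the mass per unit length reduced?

Equal τ_max and T ⇒ the solid shaft needs d_s³ = d_o³(1−k⁴), so d_s = 50.5·(1−0.625⁴)^(1/3) = 47.79 mm.
Area ratio A_h/A_s = d_o²(1−k²)/d_s² = (1−k²)/(1−k⁴)^(2/3) = 0.6805.
Mass saving = 1 − 0.6805 = 32.0 %.

32.0 %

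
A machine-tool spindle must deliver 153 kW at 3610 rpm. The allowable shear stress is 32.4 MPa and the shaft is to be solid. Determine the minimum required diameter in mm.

ω = 2π·3610/60 = 378.0 rad/s, so T = P/ω = 153×10³ / 378.0 = 404.7 N·m.
For a solid shaft τ_max = 16T/(πd³), so d = (16T/(π τ_allow))^(1/3) = (16·404.7/(π·3.24×10^7))^(1/3) = 0.03992 m.

39.9 mm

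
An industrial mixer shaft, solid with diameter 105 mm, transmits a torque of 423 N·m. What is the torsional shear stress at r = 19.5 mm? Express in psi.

J = πd⁴/32 = π(0.105)⁴/32 = 1.193×10^-5 m⁴.
Shear stress varies linearly with radius: τ = T·r/J = 423.0 × 0.0195 / 1.193×10^-5 = 6.912×10^5 Pa.

100 psi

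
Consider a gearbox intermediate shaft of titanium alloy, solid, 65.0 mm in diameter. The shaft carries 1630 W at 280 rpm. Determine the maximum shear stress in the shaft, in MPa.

ω = 2π·280/60 = 29.32 rad/s, so T = P/ω = 1630 / 29.32 = 55.59 N·m.
J = πd⁴/32 = π(0.0650)⁴/32 = 1.752×10^-6 m⁴.
τ_max = T·r/J = 55.59 × 0.0325 / 1.752×10^-6 = 1.031×10^6 Pa.

1.03 MPa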